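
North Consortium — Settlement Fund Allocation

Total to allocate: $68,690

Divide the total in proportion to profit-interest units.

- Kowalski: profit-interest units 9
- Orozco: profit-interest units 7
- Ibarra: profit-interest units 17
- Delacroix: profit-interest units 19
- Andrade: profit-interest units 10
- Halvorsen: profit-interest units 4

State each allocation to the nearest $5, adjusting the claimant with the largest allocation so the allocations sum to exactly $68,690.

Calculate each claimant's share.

Kowalski: $9,365 | Orozco: $7,285 | Ibarra: $17,695 | Delacroix: $19,770 | Andrade: $10,410 | Halvorsen: $4,165

Combined profit-interest units = 66.
Pro-rata amounts: Kowalski 9/66 × $68,690 = 9,366.82; Orozco 7/66 × $68,690 = 7,285.30; Ibarra 17/66 × $68,690 = 17,692.88; Delacroix 19/66 × $68,690 = 19,774.39; Andrade 10/66 × $68,690 = 10,407.58; Halvorsen 4/66 × $68,690 = 4,163.03.
At nearest $5: Kowalski $9,365; Orozco $7,285; Ibarra $17,695; Delacroix $19,775; Andrade $10,410; Halvorsen $4,165. Sum = $68,695.
Difference $68,690 − $68,695 = −$5 applied to largest allocation (Delacroix): Delacroix becomes $19,770.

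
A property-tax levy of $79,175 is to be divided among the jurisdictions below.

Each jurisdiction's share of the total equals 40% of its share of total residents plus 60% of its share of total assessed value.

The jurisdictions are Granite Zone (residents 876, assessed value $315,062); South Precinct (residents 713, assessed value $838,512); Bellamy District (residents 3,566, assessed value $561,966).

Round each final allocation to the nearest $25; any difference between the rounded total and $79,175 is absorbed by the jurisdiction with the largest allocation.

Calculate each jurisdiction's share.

Granite Zone: $14,100 · South Precinct: $27,600 · Bellamy District: $37,475

Residents total 5,155; assessed value total 1,715,540.
Combined weights (40% residents + 60% assessed value): Granite Zone 0.1782; South Precinct 0.3486; Bellamy District 0.4732.
Raw shares: Granite Zone 14,106.13; South Precinct 27,599.58; Bellamy District 37,469.29.
After rounding ($25): Granite Zone $14,100; South Precinct $27,600; Bellamy District $37,475. Sum = $79,175.
Sum already equals the total — no adjustment.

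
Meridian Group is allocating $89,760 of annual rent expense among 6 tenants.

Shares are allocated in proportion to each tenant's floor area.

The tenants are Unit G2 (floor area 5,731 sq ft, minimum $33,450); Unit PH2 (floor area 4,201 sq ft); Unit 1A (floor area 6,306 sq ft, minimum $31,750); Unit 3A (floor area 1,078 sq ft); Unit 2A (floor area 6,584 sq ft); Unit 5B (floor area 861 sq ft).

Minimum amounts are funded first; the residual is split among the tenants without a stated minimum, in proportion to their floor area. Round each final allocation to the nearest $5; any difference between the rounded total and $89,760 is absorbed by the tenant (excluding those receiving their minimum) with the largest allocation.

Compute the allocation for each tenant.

Unit G2: $33,450 · Unit PH2: $8,110 · Unit 1A: $31,750 · Unit 3A: $2,080 · Unit 2A: $12,710 · Unit 5B: $1,660

Guaranteed amounts: Unit G2 $33,450; Unit 1A $31,750. Balance $24,560.
Balance split over remaining floor area 12,724: Unit PH2 8,108.81 → $8,110; Unit 3A 2,080.77 → $2,080; Unit 2A 12,708.51 → $12,710; Unit 5B 1,661.91 → $1,660.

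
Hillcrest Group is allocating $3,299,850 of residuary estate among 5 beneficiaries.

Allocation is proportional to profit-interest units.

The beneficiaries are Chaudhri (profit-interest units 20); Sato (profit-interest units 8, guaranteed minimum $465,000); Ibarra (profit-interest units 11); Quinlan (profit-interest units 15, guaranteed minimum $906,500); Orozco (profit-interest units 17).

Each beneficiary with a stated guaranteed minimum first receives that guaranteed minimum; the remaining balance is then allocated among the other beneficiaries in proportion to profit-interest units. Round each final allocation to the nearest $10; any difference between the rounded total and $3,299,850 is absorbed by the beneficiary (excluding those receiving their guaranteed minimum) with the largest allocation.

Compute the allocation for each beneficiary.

Chaudhri: $803,480; Sato: $465,000; Ibarra: $441,910; Quinlan: $906,500; Orozco: $682,960

Guaranteed amounts: Sato $465,000; Quinlan $906,500. Balance $1,928,350.
Balance split over remaining profit-interest units 48: Chaudhri 803,479.17 → $803,480; Ibarra 441,913.54 → $441,910; Orozco 682,957.29 → $682,960.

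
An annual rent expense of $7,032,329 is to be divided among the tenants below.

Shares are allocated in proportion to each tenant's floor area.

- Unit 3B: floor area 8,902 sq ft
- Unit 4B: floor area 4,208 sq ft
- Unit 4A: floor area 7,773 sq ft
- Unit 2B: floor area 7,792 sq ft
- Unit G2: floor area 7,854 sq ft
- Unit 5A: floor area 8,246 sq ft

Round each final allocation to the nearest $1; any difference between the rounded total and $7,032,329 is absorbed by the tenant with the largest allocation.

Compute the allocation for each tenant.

Unit 3B: $1,398,141 | Unit 4B: $660,905 | Unit 4A: $1,220,822 | Unit 2B: $1,223,806 | Unit G2: $1,233,544 | Unit 5A: $1,295,111

Sum of floor area: 44,775.
Pro-rata amounts: Unit 3B 8,902/44,775 × $7,032,329 = 1,398,141.66; Unit 4B 4,208/44,775 × $7,032,329 = 660,905.43; Unit 4A 7,773/44,775 × $7,032,329 = 1,220,821.74; Unit 2B 7,792/44,775 × $7,032,329 = 1,223,805.86; Unit G2 7,854/44,775 × $7,032,329 = 1,233,543.54; Unit 5A 8,246/44,775 × $7,032,329 = 1,295,110.77.
Rounded to nearest $1: Unit 3B $1,398,142; Unit 4B $660,905; Unit 4A $1,220,822; Unit 2B $1,223,806; Unit G2 $1,233,544; Unit 5A $1,295,111. Sum = $7,032,330.
Difference $7,032,329 − $7,032,330 = −$1 applied to largest allocation (Unit 3B): Unit 3B becomes $1,398,141.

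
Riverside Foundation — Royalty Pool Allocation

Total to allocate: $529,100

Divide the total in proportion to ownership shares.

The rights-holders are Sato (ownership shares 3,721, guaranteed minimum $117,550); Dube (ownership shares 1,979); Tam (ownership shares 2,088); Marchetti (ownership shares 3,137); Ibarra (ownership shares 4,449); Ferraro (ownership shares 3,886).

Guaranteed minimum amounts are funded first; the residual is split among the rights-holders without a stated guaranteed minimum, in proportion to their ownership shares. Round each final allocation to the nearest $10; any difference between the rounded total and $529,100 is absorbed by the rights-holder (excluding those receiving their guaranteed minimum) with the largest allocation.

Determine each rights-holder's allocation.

Sato: $117,550 | Dube: $52,410 | Tam: $55,300 | Marchetti: $83,080 | Ibarra: $117,840 | Ferraro: $102,920

Guaranteed amounts: Sato $117,550. Balance $411,550.
Balance split over remaining ownership shares 15,539: Dube 52,413.76 → $52,410; Tam 55,300.62 → $55,300; Marchetti 83,083.36 → $83,080; Ibarra 117,831.65 → $117,830; Ferraro 102,920.61 → $102,920.
Rounding difference +$10 applied to Ibarra → $117,840.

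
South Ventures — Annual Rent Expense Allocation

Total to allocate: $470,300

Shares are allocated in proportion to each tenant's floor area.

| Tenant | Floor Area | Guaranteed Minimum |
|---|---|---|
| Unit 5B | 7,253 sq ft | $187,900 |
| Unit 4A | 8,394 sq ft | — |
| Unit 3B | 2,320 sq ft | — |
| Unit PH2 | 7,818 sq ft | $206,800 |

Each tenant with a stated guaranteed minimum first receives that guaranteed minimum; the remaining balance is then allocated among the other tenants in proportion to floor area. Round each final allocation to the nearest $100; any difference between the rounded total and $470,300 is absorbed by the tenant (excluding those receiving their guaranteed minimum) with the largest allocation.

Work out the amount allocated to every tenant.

Minimums first: Unit 5B $187,900; Unit PH2 $206,800. Residual $75,600.
Residual split over remaining floor area 10,714: Unit 4A 59,229.64 → $59,200; Unit 3B 16,370.36 → $16,400.

Unit 5B: $187,900 | Unit 4A: $59,200 | Unit 3B: $16,400 | Unit PH2: $206,800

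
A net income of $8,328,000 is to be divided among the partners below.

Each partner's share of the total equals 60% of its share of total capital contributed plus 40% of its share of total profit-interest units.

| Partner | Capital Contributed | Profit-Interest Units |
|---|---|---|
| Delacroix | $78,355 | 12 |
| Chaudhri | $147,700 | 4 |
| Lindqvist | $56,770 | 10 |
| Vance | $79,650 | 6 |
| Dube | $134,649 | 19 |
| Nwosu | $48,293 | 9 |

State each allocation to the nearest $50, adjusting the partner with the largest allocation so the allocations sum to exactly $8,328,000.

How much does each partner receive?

Delacroix: $1,384,100 | Chaudhri: $1,575,200 | Lindqvist: $1,075,300 | Vance: $1,062,850 | Dube: $2,288,450 | Nwosu: $942,100

Totals — capital contributed 545,417, profit-interest units 60.
Combined weights (60% capital contributed + 40% profit-interest units): Delacroix 0.1662; Chaudhri 0.1891; Lindqvist 0.1291; Vance 0.1276; Dube 0.2748; Nwosu 0.1131.
Pro-rata amounts: Delacroix 1,384,083.90; Chaudhri 1,575,223.30; Lindqvist 1,075,294.42; Vance 1,062,827.95; Dube 2,288,457.47; Nwosu 942,112.97.
At nearest $50: Delacroix $1,384,100; Chaudhri $1,575,200; Lindqvist $1,075,300; Vance $1,062,850; Dube $2,288,450; Nwosu $942,100. Sum = $8,328,000.
Sum already equals the total — no adjustment.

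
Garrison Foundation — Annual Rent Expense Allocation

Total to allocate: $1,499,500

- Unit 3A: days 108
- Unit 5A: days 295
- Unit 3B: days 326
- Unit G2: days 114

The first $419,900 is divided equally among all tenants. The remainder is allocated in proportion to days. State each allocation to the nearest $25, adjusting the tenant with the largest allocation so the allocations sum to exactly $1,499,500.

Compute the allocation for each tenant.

First tranche $419,900 split equally: $104,975 each.
Remainder $1,079,600 by days (total 843): Unit 3A 138,311.74 → $138,300; Unit 5A 377,795.97 → $377,800; Unit 3B 417,496.56 → $417,500; Unit G2 145,995.73 → $146,000.
Totals: Unit 3A $104,975 + $138,300 = $243,275; Unit 5A $104,975 + $377,800 = $482,775; Unit 3B $104,975 + $417,500 = $522,475; Unit G2 $104,975 + $146,000 = $250,975.

Unit 3A: $243,275; Unit 5A: $482,775; Unit 3B: $522,475; Unit G2: $250,975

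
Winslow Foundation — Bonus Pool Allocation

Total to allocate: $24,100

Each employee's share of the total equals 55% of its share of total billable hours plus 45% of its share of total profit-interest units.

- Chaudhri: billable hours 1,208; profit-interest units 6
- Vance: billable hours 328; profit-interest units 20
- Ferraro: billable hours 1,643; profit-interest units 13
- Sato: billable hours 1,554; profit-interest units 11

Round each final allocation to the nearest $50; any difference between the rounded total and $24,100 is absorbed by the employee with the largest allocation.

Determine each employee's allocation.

Chaudhri: $4,700; Vance: $5,250; Ferraro: $7,400; Sato: $6,750

Billable hours total 4,733; profit-interest units total 50.
Composite weights (55% billable hours + 45% profit-interest units): Chaudhri 0.1944; Vance 0.2181; Ferraro 0.3079; Sato 0.2796.
Pro-rata amounts: Chaudhri 4,684.46; Vance 5,256.58; Ferraro 7,421.00; Sato 6,737.95.
After rounding ($50): Chaudhri $4,700; Vance $5,250; Ferraro $7,400; Sato $6,750. Sum = $24,100.
Rounded total matches; no reconciliation needed.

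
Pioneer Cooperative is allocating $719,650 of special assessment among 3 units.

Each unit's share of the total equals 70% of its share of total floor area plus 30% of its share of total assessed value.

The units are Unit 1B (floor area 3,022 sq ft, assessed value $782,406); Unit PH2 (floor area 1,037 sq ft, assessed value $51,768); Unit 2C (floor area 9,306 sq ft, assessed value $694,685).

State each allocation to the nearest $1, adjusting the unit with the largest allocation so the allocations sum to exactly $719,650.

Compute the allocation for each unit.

Floor area total 13,365; assessed value total 1,528,859.
Blended shares (70% floor area + 30% assessed value): Unit 1B 0.3118; Unit PH2 0.0645; Unit 2C 0.6237.
Unrounded shares: Unit 1B 224,391.56; Unit PH2 46,397.04; Unit 2C 448,861.40.
At nearest $1: Unit 1B $224,392; Unit PH2 $46,397; Unit 2C $448,861. Sum = $719,650.
Rounded total matches; no reconciliation needed.

Unit 1B: $224,392; Unit PH2: $46,397; Unit 2C: $448,861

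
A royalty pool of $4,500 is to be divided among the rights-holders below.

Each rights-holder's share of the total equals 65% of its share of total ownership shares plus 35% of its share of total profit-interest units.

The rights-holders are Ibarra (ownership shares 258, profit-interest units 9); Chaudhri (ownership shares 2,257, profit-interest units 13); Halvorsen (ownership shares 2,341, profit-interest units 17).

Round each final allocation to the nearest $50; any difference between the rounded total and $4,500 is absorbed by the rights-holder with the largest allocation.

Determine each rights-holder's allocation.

Ibarra: $500 | Chaudhri: $1,900 | Halvorsen: $2,100

Ownership shares total 4,856; profit-interest units total 39.
Combined weights (65% ownership shares + 35% profit-interest units): Ibarra 0.1153; Chaudhri 0.4188; Halvorsen 0.4659.
Proportional shares: Ibarra 518.87; Chaudhri 1,884.50; Halvorsen 2,096.63.
After rounding ($50): Ibarra $500; Chaudhri $1,900; Halvorsen $2,100. Sum = $4,500.
No rounding difference to absorb.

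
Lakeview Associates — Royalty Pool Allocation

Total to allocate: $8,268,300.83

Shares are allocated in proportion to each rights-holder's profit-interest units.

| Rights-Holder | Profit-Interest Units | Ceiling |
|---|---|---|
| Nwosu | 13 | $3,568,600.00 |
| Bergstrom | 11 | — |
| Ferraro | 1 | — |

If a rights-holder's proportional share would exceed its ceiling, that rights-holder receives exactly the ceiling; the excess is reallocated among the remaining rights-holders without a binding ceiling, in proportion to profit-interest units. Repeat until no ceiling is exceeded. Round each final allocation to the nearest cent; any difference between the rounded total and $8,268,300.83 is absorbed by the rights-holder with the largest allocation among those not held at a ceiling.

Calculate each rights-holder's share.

Nwosu: $3,568,600.00; Bergstrom: $4,308,059.09; Ferraro: $391,641.74

Combined profit-interest units = 25.
Pro-rata shares before constraints: Nwosu 4,299,516.4316; Bergstrom 3,638,052.3652; Ferraro 330,732.0332.
Held at cap: Nwosu ($3,568,600.00); remaining pool $4,699,700.83 reallocated over remaining profit-interest units 12.
Shares after redistribution: Bergstrom 4,308,059.0942 → $4,308,059.09; Ferraro 391,641.7358 → $391,641.74.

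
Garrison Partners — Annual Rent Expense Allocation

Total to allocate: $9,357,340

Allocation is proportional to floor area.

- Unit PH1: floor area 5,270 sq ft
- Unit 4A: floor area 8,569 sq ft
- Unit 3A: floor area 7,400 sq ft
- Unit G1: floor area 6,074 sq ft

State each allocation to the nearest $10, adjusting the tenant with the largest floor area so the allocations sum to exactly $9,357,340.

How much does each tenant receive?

Sum of floor area: 27,313.
Proportional shares: Unit PH1 5,270/27,313 × $9,357,340 = 1,805,483.90; Unit 4A 8,569/27,313 × $9,357,340 = 2,935,709.97; Unit 3A 7,400/27,313 × $9,357,340 = 2,535,214.59; Unit G1 6,074/27,313 × $9,357,340 = 2,080,931.54.
Rounded to nearest $10: Unit PH1 $1,805,480; Unit 4A $2,935,710; Unit 3A $2,535,210; Unit G1 $2,080,930. Sum = $9,357,330.
Difference $9,357,340 − $9,357,330 = +$10 applied to largest floor area (Unit 4A): Unit 4A becomes $2,935,720.

Unit PH1: $1,805,480 · Unit 4A: $2,935,720 · Unit 3A: $2,535,210 · Unit G1: $2,080,930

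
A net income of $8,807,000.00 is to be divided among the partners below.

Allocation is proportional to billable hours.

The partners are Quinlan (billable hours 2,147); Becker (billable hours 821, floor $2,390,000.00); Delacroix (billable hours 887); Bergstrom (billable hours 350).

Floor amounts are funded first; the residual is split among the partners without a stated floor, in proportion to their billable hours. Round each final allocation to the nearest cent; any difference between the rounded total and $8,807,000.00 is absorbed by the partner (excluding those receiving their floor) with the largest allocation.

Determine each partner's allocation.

Guaranteed amounts: Becker $2,390,000.00. Remaining pool $6,417,000.00.
Remaining pool split over remaining billable hours 3,384: Quinlan 4,071,305.8511 → $4,071,305.85; Delacroix 1,681,997.3404 → $1,681,997.34; Bergstrom 663,696.8085 → $663,696.81.

Quinlan: $4,071,305.85; Becker: $2,390,000.00; Delacroix: $1,681,997.34; Bergstrom: $663,696.81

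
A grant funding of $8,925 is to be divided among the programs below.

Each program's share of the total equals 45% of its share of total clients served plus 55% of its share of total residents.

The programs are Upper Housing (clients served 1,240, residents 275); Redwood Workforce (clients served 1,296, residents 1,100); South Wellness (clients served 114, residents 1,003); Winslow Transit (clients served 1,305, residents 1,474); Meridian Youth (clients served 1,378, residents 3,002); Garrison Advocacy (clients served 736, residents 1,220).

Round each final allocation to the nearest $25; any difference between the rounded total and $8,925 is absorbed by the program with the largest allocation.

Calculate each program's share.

Clients served total 6,069; residents total 8,074.
Composite weights (45% clients served + 55% residents): Upper Housing 0.1107; Redwood Workforce 0.1710; South Wellness 0.0768; Winslow Transit 0.1972; Meridian Youth 0.3067; Garrison Advocacy 0.1377.
Unrounded shares: Upper Housing 987.78; Redwood Workforce 1,526.41; South Wellness 685.24; Winslow Transit 1,759.75; Meridian Youth 2,737.04; Garrison Advocacy 1,228.78.
Rounded to nearest $25: Upper Housing $1,000; Redwood Workforce $1,525; South Wellness $675; Winslow Transit $1,750; Meridian Youth $2,725; Garrison Advocacy $1,225. Sum = $8,900.
Difference $8,925 − $8,900 = +$25 applied to largest allocation (Meridian Youth): Meridian Youth becomes $2,750.

Upper Housing: $1,000 | Redwood Workforce: $1,525 | South Wellness: $675 | Winslow Transit: $1,750 | Meridian Youth: $2,750 | Garrison Advocacy: $1,225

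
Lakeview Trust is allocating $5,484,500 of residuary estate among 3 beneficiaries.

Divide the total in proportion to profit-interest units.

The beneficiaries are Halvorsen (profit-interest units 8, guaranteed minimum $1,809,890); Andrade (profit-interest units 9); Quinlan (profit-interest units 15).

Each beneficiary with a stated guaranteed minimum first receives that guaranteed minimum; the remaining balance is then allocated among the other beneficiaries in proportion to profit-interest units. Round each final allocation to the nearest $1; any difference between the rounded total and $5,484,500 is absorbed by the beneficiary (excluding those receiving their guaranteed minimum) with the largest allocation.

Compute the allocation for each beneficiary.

Fund the minimums — Halvorsen $1,809,890. Balance $3,674,610.
Balance split over remaining profit-interest units 24: Andrade 1,377,978.75 → $1,377,979; Quinlan 2,296,631.25 → $2,296,631.

Halvorsen: $1,809,890 | Andrade: $1,377,979 | Quinlan: $2,296,631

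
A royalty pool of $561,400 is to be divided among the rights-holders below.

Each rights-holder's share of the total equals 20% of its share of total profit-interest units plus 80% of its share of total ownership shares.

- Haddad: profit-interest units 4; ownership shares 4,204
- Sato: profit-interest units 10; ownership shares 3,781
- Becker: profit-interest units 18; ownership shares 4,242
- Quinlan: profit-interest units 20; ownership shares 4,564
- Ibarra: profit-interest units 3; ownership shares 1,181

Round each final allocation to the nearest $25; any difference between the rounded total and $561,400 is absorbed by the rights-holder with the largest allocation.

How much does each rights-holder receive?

Profit-interest units total 55; ownership shares total 17,972.
Combined weights (20% profit-interest units + 80% ownership shares): Haddad 0.2017; Sato 0.2047; Becker 0.2543; Quinlan 0.2759; Ibarra 0.0635.
Pro-rata amounts: Haddad 113,223.71; Sato 114,901.68; Becker 142,753.70; Quinlan 154,883.38; Ibarra 35,637.54.
Rounded to nearest $25: Haddad $113,225; Sato $114,900; Becker $142,750; Quinlan $154,875; Ibarra $35,650. Sum = $561,400.
No rounding difference to absorb.

Haddad: $113,225 | Sato: $114,900 | Becker: $142,750 | Quinlan: $154,875 | Ibarra: $35,650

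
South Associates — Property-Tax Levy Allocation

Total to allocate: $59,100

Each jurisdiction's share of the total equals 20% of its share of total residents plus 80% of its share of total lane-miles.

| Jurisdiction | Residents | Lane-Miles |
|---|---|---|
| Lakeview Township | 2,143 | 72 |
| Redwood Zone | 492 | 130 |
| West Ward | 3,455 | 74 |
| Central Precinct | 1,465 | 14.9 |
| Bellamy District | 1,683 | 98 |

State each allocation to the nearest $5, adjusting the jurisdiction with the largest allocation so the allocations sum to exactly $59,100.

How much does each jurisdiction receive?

Totals — residents 9,238, lane-miles 388.9.
Blended shares (20% residents + 80% lane-miles): Lakeview Township 0.1945; Redwood Zone 0.2781; West Ward 0.2270; Central Precinct 0.0624; Bellamy District 0.2380.
Unrounded shares: Lakeview Township 11,495.27; Redwood Zone 16,434.09; West Ward 13,417.12; Central Precinct 3,685.91; Bellamy District 14,067.61.
Rounded to nearest $5: Lakeview Township $11,495; Redwood Zone $16,435; West Ward $13,415; Central Precinct $3,685; Bellamy District $14,070. Sum = $59,100.
No rounding difference to absorb.

Lakeview Township: $11,495 | Redwood Zone: $16,435 | West Ward: $13,415 | Central Precinct: $3,685 | Bellamy District: $14,070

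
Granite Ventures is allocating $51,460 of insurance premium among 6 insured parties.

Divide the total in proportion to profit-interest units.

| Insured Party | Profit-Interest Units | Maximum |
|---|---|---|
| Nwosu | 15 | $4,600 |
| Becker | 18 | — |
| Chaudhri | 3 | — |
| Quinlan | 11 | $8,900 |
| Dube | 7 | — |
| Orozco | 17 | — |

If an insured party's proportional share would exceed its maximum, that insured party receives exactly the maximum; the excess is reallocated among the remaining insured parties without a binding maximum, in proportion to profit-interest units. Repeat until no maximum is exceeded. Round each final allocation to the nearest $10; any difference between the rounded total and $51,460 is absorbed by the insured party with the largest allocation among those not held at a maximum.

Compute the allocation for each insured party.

Nwosu: $4,600 · Becker: $15,190 · Chaudhri: $2,530 · Quinlan: $8,900 · Dube: $5,900 · Orozco: $14,340

Total profit-interest units = 71.
Unconstrained shares: Nwosu 10,871.83; Becker 13,046.20; Chaudhri 2,174.37; Quinlan 7,972.68; Dube 5,073.52; Orozco 12,321.41.
Capped: Nwosu ($4,600); residual $46,860 reallocated over remaining profit-interest units 56.
Capped: Quinlan ($8,900); residual $37,960 reallocated over remaining profit-interest units 45.
Remaining shares: Becker 15,184.00 → $15,180; Chaudhri 2,530.67 → $2,530; Dube 5,904.89 → $5,900; Orozco 14,340.44 → $14,340.
Rounding difference +$10 applied to Becker → $15,190.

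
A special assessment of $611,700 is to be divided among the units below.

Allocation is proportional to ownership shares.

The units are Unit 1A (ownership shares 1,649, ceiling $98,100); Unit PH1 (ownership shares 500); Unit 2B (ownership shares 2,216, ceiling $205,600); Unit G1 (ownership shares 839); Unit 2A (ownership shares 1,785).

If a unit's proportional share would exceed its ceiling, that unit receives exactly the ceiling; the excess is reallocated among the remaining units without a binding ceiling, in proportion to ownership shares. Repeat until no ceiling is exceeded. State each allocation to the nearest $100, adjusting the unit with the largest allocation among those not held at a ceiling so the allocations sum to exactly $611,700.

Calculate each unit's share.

Unit 1A: $98,100; Unit PH1: $49,300; Unit 2B: $205,600; Unit G1: $82,700; Unit 2A: $176,000

Total ownership shares = 6,989.
Unconstrained shares: Unit 1A 144,325.84; Unit PH1 43,761.63; Unit 2B 193,951.52; Unit G1 73,432.01; Unit 2A 156,229.00.
Cap binds for Unit 1A ($98,100); residual $513,600 reallocated over remaining ownership shares 5,340.
Cap binds for Unit 2B ($205,600); residual $308,000 reallocated over remaining ownership shares 3,124.
Redistributed shares: Unit PH1 49,295.77 → $49,300; Unit G1 82,718.31 → $82,700; Unit 2A 175,985.92 → $176,000.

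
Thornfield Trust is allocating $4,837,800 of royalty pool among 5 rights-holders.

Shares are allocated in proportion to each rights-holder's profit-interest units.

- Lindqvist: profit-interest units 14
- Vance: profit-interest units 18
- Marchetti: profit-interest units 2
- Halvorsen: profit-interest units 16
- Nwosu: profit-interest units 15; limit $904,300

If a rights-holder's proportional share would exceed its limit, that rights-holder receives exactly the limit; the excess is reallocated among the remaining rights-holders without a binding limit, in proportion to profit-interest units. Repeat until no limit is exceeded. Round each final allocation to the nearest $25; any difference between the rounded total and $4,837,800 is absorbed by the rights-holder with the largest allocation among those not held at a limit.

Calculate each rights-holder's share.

Total profit-interest units = 65.
Proportional shares (ignoring caps): Lindqvist 1,041,987.69; Vance 1,339,698.46; Marchetti 148,855.38; Halvorsen 1,190,843.08; Nwosu 1,116,415.38.
Capped: Nwosu ($904,300); residual $3,933,500 reallocated over remaining profit-interest units 50.
Shares after redistribution: Lindqvist 1,101,380.00 → $1,101,375; Vance 1,416,060.00 → $1,416,050; Marchetti 157,340.00 → $157,350; Halvorsen 1,258,720.00 → $1,258,725.

Lindqvist: $1,101,375 | Vance: $1,416,050 | Marchetti: $157,350 | Halvorsen: $1,258,725 | Nwosu: $904,300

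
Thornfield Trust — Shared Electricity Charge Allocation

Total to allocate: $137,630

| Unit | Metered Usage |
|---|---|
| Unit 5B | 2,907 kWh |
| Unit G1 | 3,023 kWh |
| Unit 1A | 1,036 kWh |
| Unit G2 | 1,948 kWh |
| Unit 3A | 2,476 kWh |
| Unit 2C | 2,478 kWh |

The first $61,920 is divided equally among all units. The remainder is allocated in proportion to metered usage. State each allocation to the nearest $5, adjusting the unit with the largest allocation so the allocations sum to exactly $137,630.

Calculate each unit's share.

$61,920 shared equally gives $10,320 per unit.
Remainder $75,710 by metered usage (total 13,868): Unit 5B 15,870.27 → $15,870; Unit G1 16,503.56 → $16,505; Unit 1A 5,655.87 → $5,655; Unit G2 10,634.78 → $10,635; Unit 3A 13,517.30 → $13,515; Unit 2C 13,528.22 → $13,530.
Totals: Unit 5B $10,320 + $15,870 = $26,190; Unit G1 $10,320 + $16,505 = $26,825; Unit 1A $10,320 + $5,655 = $15,975; Unit G2 $10,320 + $10,635 = $20,955; Unit 3A $10,320 + $13,515 = $23,835; Unit 2C $10,320 + $13,530 = $23,850.

Unit 5B: $26,190; Unit G1: $26,825; Unit 1A: $15,975; Unit G2: $20,955; Unit 3A: $23,835; Unit 2C: $23,850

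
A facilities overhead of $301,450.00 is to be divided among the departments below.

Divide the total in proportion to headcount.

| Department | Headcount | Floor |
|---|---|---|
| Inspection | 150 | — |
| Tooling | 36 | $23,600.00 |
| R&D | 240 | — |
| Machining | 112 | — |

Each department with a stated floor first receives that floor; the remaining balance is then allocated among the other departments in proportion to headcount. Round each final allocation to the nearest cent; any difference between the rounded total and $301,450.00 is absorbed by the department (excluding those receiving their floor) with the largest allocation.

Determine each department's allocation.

Minimums first: Tooling $23,600.00. Residual $277,850.00.
Residual split over remaining headcount 502: Inspection 83,022.9084 → $83,022.91; R&D 132,836.6534 → $132,836.65; Machining 61,990.4382 → $61,990.44.

Inspection: $83,022.91 · Tooling: $23,600.00 · R&D: $132,836.65 · Machining: $61,990.44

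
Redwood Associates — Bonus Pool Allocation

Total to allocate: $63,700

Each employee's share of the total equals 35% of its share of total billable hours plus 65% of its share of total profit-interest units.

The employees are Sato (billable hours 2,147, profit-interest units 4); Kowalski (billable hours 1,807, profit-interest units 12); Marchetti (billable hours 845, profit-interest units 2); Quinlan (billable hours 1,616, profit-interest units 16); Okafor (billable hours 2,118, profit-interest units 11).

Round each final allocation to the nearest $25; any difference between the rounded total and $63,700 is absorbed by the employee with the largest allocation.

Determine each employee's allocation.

Billable hours total 8,533; profit-interest units total 45.
Composite weights (35% billable hours + 65% profit-interest units): Sato 0.1458; Kowalski 0.2475; Marchetti 0.0635; Quinlan 0.2974; Okafor 0.2458.
Pro-rata amounts: Sato 9,290.12; Kowalski 15,762.66; Marchetti 4,048.04; Quinlan 18,944.06; Okafor 15,655.13.
Rounded to nearest $25: Sato $9,300; Kowalski $15,775; Marchetti $4,050; Quinlan $18,950; Okafor $15,650. Sum = $63,725.
Difference $63,700 − $63,725 = −$25 applied to largest allocation (Quinlan): Quinlan becomes $18,925.

Sato: $9,300 | Kowalski: $15,775 | Marchetti: $4,050 | Quinlan: $18,925 | Okafor: $15,650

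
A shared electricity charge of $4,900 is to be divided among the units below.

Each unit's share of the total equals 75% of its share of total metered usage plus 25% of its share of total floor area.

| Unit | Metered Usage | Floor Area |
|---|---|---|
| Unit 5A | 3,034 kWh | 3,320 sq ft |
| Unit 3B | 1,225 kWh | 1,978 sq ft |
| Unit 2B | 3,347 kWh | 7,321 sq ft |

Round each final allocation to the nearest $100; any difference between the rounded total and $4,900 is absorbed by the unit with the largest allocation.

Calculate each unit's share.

Totals — metered usage 7,606, floor area 12,619.
Composite weights (75% metered usage + 25% floor area): Unit 5A 0.3649; Unit 3B 0.1600; Unit 2B 0.4751.
Pro-rata amounts: Unit 5A 1,788.23; Unit 3B 783.90; Unit 2B 2,327.87.
Rounded to nearest $100: Unit 5A $1,800; Unit 3B $800; Unit 2B $2,300. Sum = $4,900.
Rounded total matches; no reconciliation needed.

Unit 5A: $1,800; Unit 3B: $800; Unit 2B: $2,300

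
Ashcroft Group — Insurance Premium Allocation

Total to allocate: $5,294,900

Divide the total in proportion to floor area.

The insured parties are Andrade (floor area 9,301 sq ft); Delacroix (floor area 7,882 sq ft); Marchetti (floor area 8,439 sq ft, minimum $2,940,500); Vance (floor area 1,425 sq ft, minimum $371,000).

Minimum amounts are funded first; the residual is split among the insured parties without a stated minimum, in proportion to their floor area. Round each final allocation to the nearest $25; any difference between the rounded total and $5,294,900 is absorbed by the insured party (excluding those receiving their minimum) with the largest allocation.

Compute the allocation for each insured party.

Andrade: $1,073,600 · Delacroix: $909,800 · Marchetti: $2,940,500 · Vance: $371,000

Fund the minimums — Marchetti $2,940,500; Vance $371,000. Balance $1,983,400.
Balance split over remaining floor area 17,183: Andrade 1,073,596.19 → $1,073,600; Delacroix 909,803.81 → $909,800.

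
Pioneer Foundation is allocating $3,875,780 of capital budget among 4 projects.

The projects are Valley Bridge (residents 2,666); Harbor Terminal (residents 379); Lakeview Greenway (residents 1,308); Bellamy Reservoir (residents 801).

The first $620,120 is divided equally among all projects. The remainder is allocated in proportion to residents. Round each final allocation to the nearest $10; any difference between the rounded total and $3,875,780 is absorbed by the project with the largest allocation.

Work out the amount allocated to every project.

Valley Bridge: $1,839,080; Harbor Terminal: $394,440; Lakeview Greenway: $981,260; Bellamy Reservoir: $661,000

Equal tier: $620,120 ÷ 4 = $155,030 apiece.
Remainder $3,255,660 by residents (total 5,154): Valley Bridge 1,684,049.20 → $1,684,050; Harbor Terminal 239,405.34 → $239,410; Lakeview Greenway 826,232.69 → $826,230; Bellamy Reservoir 505,972.77 → $505,970.
Totals: Valley Bridge $155,030 + $1,684,050 = $1,839,080; Harbor Terminal $155,030 + $239,410 = $394,440; Lakeview Greenway $155,030 + $826,230 = $981,260; Bellamy Reservoir $155,030 + $505,970 = $661,000.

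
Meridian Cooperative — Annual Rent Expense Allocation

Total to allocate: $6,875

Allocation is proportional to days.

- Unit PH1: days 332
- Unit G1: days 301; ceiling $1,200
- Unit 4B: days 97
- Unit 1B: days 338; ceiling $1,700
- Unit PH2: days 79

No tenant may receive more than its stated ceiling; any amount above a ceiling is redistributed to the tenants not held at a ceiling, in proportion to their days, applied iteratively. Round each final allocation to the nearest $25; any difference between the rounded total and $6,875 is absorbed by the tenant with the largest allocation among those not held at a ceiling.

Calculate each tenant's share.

Days total: 1,147.
Unconstrained shares: Unit PH1 1,989.97; Unit G1 1,804.16; Unit 4B 581.41; Unit 1B 2,025.94; Unit PH2 473.52.
Cap binds for Unit G1 ($1,200), Unit 1B ($1,700); residual $3,975 reallocated over remaining days 508.
Shares after redistribution: Unit PH1 2,597.83 → $2,600; Unit 4B 759.01 → $750; Unit PH2 618.16 → $625.

Unit PH1: $2,600 · Unit G1: $1,200 · Unit 4B: $750 · Unit 1B: $1,700 · Unit PH2: $625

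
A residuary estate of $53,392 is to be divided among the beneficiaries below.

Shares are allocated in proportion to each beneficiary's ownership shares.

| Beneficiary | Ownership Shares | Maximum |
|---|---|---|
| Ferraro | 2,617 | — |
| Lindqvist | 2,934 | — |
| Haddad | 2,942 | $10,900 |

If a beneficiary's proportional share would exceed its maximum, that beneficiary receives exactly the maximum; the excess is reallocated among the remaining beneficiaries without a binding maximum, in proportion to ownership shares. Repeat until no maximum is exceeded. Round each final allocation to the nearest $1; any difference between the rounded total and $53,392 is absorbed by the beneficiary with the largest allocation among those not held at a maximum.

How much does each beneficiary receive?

Ferraro: $20,033; Lindqvist: $22,459; Haddad: $10,900

Sum of ownership shares: 8,493.
Unconstrained shares: Ferraro 16,452.00; Lindqvist 18,444.85; Haddad 18,495.14.
Cap binds for Haddad ($10,900); balance $42,492 reallocated over remaining ownership shares 5,551.
Redistributed shares: Ferraro 20,032.71 → $20,033; Lindqvist 22,459.29 → $22,459.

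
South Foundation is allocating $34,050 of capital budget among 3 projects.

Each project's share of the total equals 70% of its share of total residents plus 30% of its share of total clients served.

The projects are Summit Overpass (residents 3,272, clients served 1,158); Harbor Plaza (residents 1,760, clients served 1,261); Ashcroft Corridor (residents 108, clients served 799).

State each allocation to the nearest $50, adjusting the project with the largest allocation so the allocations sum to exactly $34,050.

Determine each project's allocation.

Totals — residents 5,140, clients served 3,218.
Combined weights (70% residents + 30% clients served): Summit Overpass 0.5536; Harbor Plaza 0.3572; Ashcroft Corridor 0.0892.
Pro-rata amounts: Summit Overpass 18,848.66; Harbor Plaza 12,164.23; Ashcroft Corridor 3,037.10.
Rounded to nearest $50: Summit Overpass $18,850; Harbor Plaza $12,150; Ashcroft Corridor $3,050. Sum = $34,050.
No rounding difference to absorb.

Summit Overpass: $18,850 | Harbor Plaza: $12,150 | Ashcroft Corridor: $3,050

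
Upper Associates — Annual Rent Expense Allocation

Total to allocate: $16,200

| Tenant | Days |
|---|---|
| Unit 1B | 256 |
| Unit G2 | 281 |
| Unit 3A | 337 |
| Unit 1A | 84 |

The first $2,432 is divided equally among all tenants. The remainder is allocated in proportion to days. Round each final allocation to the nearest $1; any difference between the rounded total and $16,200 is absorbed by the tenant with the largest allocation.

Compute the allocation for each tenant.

$2,432 shared equally gives $608 per tenant.
Remainder $13,768 by days (total 958): Unit 1B 3,679.13 → $3,679; Unit G2 4,038.42 → $4,038; Unit 3A 4,843.23 → $4,843; Unit 1A 1,207.22 → $1,207.
Rounding difference +$1 on remainder applied to Unit 3A.
Totals: Unit 1B $608 + $3,679 = $4,287; Unit G2 $608 + $4,038 = $4,646; Unit 3A $608 + $4,844 = $5,452; Unit 1A $608 + $1,207 = $1,815.

Unit 1B: $4,287; Unit G2: $4,646; Unit 3A: $5,452; Unit 1A: $1,815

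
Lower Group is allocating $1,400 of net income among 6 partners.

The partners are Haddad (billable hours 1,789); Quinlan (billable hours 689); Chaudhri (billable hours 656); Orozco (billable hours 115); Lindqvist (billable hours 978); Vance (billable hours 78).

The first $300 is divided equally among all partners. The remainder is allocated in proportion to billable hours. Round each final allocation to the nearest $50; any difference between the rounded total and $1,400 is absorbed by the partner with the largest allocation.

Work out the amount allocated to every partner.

Haddad: $500 · Quinlan: $250 · Chaudhri: $200 · Orozco: $100 · Lindqvist: $300 · Vance: $50

$300 shared equally gives $50 per partner.
Remainder $1,100 by billable hours (total 4,305): Haddad 457.12 → $450; Quinlan 176.05 → $200; Chaudhri 167.62 → $150; Orozco 29.38 → $50; Lindqvist 249.90 → $250; Vance 19.93 → $0.
Totals: Haddad $50 + $450 = $500; Quinlan $50 + $200 = $250; Chaudhri $50 + $150 = $200; Orozco $50 + $50 = $100; Lindqvist $50 + $250 = $300; Vance $50 + $0 = $50.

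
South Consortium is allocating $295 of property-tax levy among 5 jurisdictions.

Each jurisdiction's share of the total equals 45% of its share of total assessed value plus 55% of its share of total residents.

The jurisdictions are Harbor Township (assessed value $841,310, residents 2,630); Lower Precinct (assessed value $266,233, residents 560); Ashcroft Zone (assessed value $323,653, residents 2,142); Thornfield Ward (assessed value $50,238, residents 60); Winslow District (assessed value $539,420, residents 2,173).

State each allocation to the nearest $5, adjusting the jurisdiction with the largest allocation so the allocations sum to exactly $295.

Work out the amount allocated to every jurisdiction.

Harbor Township: $115 · Lower Precinct: $30 · Ashcroft Zone: $65 · Thornfield Ward: $5 · Winslow District: $80

Assessed value total 2,020,854; residents total 7,565.
Combined weights (45% assessed value + 55% residents): Harbor Township 0.3786; Lower Precinct 0.1000; Ashcroft Zone 0.2278; Thornfield Ward 0.0155; Winslow District 0.2781.
Raw shares: Harbor Township 111.67; Lower Precinct 29.50; Ashcroft Zone 67.20; Thornfield Ward 4.59; Winslow District 82.04.
After rounding ($5): Harbor Township $110; Lower Precinct $30; Ashcroft Zone $65; Thornfield Ward $5; Winslow District $80. Sum = $290.
Difference $295 − $290 = +$5 applied to largest allocation (Harbor Township): Harbor Township becomes $115.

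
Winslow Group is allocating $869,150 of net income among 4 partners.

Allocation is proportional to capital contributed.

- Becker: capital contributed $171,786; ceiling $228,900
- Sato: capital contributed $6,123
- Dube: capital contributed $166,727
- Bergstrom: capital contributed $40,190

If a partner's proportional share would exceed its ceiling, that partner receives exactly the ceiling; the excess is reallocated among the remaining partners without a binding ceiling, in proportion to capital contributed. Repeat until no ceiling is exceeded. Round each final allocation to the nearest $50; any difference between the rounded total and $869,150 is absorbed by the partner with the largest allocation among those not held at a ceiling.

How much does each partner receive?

Becker: $228,900 · Sato: $18,400 · Dube: $501,050 · Bergstrom: $120,800

Total capital contributed = 384,826.
Unconstrained shares: Becker 387,987.82; Sato 13,829.12; Dube 376,561.80; Bergstrom 90,771.25.
Cap binds for Becker ($228,900); remaining pool $640,250 reallocated over remaining capital contributed 213,040.
Shares after redistribution: Sato 18,401.48 → $18,400; Dube 501,065.35 → $501,050; Bergstrom 120,783.17 → $120,800.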